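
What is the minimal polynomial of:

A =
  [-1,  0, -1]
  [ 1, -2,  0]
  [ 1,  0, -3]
x^3 + 6*x^2 + 12*x + 8

The characteristic polynomial is χ_A(x) = (x + 2)^3, so the eigenvalues are known. The minimal polynomial is
  m_A(x) = Π_λ (x − λ)^{k_λ}
where k_λ is the size of the *largest* Jordan block for λ (equivalently, the smallest k with (A − λI)^k v = 0 for every generalised eigenvector v of λ).

  λ = -2: largest Jordan block has size 3, contributing (x + 2)^3

So m_A(x) = (x + 2)^3 = x^3 + 6*x^2 + 12*x + 8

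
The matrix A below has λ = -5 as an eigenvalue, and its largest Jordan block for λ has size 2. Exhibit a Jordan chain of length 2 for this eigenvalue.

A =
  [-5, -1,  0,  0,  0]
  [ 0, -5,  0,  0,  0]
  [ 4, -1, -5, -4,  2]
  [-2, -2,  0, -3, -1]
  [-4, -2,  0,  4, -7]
A Jordan chain for λ = -5 of length 2:
v_1 = (0, 0, 4, -2, -4)ᵀ
v_2 = (1, 0, 0, 0, 0)ᵀ

Let N = A − (-5)·I. We want v_2 with N^2 v_2 = 0 but N^1 v_2 ≠ 0; then v_{j-1} := N · v_j for j = 2, …, 2.

Pick v_2 = (1, 0, 0, 0, 0)ᵀ.
Then v_1 = N · v_2 = (0, 0, 4, -2, -4)ᵀ.

Sanity check: (A − (-5)·I) v_1 = (0, 0, 0, 0, 0)ᵀ = 0. ✓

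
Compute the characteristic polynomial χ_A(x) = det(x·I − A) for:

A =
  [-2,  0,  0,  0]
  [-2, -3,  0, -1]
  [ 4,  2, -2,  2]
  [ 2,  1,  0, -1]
x^4 + 8*x^3 + 24*x^2 + 32*x + 16

Expanding det(x·I − A) (e.g. by cofactor expansion or by noting that A is similar to its Jordan form J, which has the same characteristic polynomial as A) gives
  χ_A(x) = x^4 + 8*x^3 + 24*x^2 + 32*x + 16
which factors as (x + 2)^4. The eigenvalues (with algebraic multiplicities) are λ = -2 with multiplicity 4.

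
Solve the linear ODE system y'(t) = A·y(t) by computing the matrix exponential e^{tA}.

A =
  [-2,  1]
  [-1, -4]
e^{tA} =
  [t*exp(-3*t) + exp(-3*t), t*exp(-3*t)]
  [-t*exp(-3*t), -t*exp(-3*t) + exp(-3*t)]

Strategy: write A = P · J · P⁻¹ where J is a Jordan canonical form, so e^{tA} = P · e^{tJ} · P⁻¹, and e^{tJ} can be computed block-by-block.

A has Jordan form
J =
  [-3,  1]
  [ 0, -3]
(up to reordering of blocks).

Per-block formulas:
  For a 2×2 Jordan block J_2(-3): exp(t · J_2(-3)) = e^(-3t)·(I + t·N), where N is the 2×2 nilpotent shift.

After assembling e^{tJ} and conjugating by P, we get:

e^{tA} =
  [t*exp(-3*t) + exp(-3*t), t*exp(-3*t)]
  [-t*exp(-3*t), -t*exp(-3*t) + exp(-3*t)]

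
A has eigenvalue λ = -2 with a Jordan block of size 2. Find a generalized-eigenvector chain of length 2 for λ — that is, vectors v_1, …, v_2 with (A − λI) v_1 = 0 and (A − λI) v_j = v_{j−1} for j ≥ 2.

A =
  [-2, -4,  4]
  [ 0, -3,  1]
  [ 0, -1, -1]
A Jordan chain for λ = -2 of length 2:
v_1 = (-4, -1, -1)ᵀ
v_2 = (0, 1, 0)ᵀ

Let N = A − (-2)·I. We want v_2 with N^2 v_2 = 0 but N^1 v_2 ≠ 0; then v_{j-1} := N · v_j for j = 2, …, 2.

Pick v_2 = (0, 1, 0)ᵀ.
Then v_1 = N · v_2 = (-4, -1, -1)ᵀ.

Sanity check: (A − (-2)·I) v_1 = (0, 0, 0)ᵀ = 0. ✓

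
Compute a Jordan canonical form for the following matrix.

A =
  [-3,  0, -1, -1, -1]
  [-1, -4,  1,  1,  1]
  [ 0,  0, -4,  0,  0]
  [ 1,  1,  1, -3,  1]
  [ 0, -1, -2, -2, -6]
J_3(-4) ⊕ J_1(-4) ⊕ J_1(-4)

The characteristic polynomial is
  det(x·I − A) = x^5 + 20*x^4 + 160*x^3 + 640*x^2 + 1280*x + 1024 = (x + 4)^5

Eigenvalues and multiplicities (the geometric multiplicity of λ is n − rank(A − λI), which equals the number of Jordan blocks for λ):
  λ = -4: algebraic multiplicity = 5, geometric multiplicity = 3

Determining the block sizes for each eigenvalue:
  λ = -4: with am = 5 and gm = 3, the partition is not yet determined (e.g. several partitions of 5 into 3 parts exist). Let N = A − (-4)·I. Computing rank(N^1) = 2, rank(N^2) = 1, rank(N^3) = 0; the number of blocks of size ≥ j is rank(N^{j−1}) − rank(N^j), giving [3, 1, 1]. So we have 1 block(s) of size 3, 2 block(s) of size 1 → block sizes [3, 1, 1]

Assembling the blocks gives a Jordan form
J =
  [-4,  1,  0,  0,  0]
  [ 0, -4,  1,  0,  0]
  [ 0,  0, -4,  0,  0]
  [ 0,  0,  0, -4,  0]
  [ 0,  0,  0,  0, -4]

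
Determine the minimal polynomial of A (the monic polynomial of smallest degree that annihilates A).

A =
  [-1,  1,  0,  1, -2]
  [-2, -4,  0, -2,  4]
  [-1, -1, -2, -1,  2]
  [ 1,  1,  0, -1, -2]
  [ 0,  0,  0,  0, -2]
x^2 + 4*x + 4

The characteristic polynomial is χ_A(x) = (x + 2)^5, so the eigenvalues are known. The minimal polynomial is
  m_A(x) = Π_λ (x − λ)^{k_λ}
where k_λ is the size of the *largest* Jordan block for λ (equivalently, the smallest k with (A − λI)^k v = 0 for every generalised eigenvector v of λ).

  λ = -2: largest Jordan block has size 2, contributing (x + 2)^2

So m_A(x) = (x + 2)^2 = x^2 + 4*x + 4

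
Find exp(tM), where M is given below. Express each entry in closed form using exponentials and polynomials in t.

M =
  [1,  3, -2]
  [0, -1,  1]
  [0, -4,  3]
e^{tM} =
  [exp(t), t^2*exp(t) + 3*t*exp(t), -t^2*exp(t)/2 - 2*t*exp(t)]
  [0, -2*t*exp(t) + exp(t), t*exp(t)]
  [0, -4*t*exp(t), 2*t*exp(t) + exp(t)]

Strategy: write M = P · J · P⁻¹ where J is a Jordan canonical form, so e^{tM} = P · e^{tJ} · P⁻¹, and e^{tJ} can be computed block-by-block.

M has Jordan form
J =
  [1, 1, 0]
  [0, 1, 1]
  [0, 0, 1]
(up to reordering of blocks).

Per-block formulas:
  For a 3×3 Jordan block J_3(1): exp(t · J_3(1)) = e^(1t)·(I + t·N + (t^2/2)·N^2), where N is the 3×3 nilpotent shift.

After assembling e^{tJ} and conjugating by P, we get:

e^{tM} =
  [exp(t), t^2*exp(t) + 3*t*exp(t), -t^2*exp(t)/2 - 2*t*exp(t)]
  [0, -2*t*exp(t) + exp(t), t*exp(t)]
  [0, -4*t*exp(t), 2*t*exp(t) + exp(t)]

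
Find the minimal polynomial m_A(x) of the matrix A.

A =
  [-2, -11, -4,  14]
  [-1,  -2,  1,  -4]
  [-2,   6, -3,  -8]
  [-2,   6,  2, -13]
x^3 + 15*x^2 + 75*x + 125

The characteristic polynomial is χ_A(x) = (x + 5)^4, so the eigenvalues are known. The minimal polynomial is
  m_A(x) = Π_λ (x − λ)^{k_λ}
where k_λ is the size of the *largest* Jordan block for λ (equivalently, the smallest k with (A − λI)^k v = 0 for every generalised eigenvector v of λ).

  λ = -5: largest Jordan block has size 3, contributing (x + 5)^3

So m_A(x) = (x + 5)^3 = x^3 + 15*x^2 + 75*x + 125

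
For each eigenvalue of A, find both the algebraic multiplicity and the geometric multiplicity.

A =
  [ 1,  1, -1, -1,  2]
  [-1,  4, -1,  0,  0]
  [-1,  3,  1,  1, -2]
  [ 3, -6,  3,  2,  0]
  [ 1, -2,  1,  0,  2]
λ = 2: alg = 5, geom = 3

Step 1 — factor the characteristic polynomial to read off the algebraic multiplicities:
  χ_A(x) = (x - 2)^5

Step 2 — compute geometric multiplicities via the rank-nullity identity g(λ) = n − rank(A − λI):
  rank(A − (2)·I) = 2, so dim ker(A − (2)·I) = n − 2 = 3

Summary:
  λ = 2: algebraic multiplicity = 5, geometric multiplicity = 3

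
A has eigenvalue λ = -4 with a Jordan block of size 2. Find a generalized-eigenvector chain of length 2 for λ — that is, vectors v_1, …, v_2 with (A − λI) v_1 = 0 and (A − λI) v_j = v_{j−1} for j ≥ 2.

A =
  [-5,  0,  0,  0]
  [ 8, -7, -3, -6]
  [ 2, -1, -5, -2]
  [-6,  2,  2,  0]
A Jordan chain for λ = -4 of length 2:
v_1 = (0, -3, -1, 2)ᵀ
v_2 = (0, 1, 0, 0)ᵀ

Let N = A − (-4)·I. We want v_2 with N^2 v_2 = 0 but N^1 v_2 ≠ 0; then v_{j-1} := N · v_j for j = 2, …, 2.

Pick v_2 = (0, 1, 0, 0)ᵀ.
Then v_1 = N · v_2 = (0, -3, -1, 2)ᵀ.

Sanity check: (A − (-4)·I) v_1 = (0, 0, 0, 0)ᵀ = 0. ✓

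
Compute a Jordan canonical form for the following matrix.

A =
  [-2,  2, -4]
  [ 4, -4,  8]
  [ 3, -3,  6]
J_2(0) ⊕ J_1(0)

The characteristic polynomial is
  det(x·I − A) = x^3

Eigenvalues and multiplicities (the geometric multiplicity of λ is n − rank(A − λI), which equals the number of Jordan blocks for λ):
  λ = 0: algebraic multiplicity = 3, geometric multiplicity = 2

Determining the block sizes for each eigenvalue:
  λ = 0: 2 blocks summing to 3 forces exactly one block of size 2 and the rest size 1 → block sizes [2, 1]

Assembling the blocks gives a Jordan form
J =
  [0, 1, 0]
  [0, 0, 0]
  [0, 0, 0]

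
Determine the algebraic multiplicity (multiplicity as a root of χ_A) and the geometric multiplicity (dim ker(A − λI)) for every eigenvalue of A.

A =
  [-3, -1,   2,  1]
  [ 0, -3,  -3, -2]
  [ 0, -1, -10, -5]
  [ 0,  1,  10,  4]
λ = -3: alg = 4, geom = 2

Step 1 — factor the characteristic polynomial to read off the algebraic multiplicities:
  χ_A(x) = (x + 3)^4

Step 2 — compute geometric multiplicities via the rank-nullity identity g(λ) = n − rank(A − λI):
  rank(A − (-3)·I) = 2, so dim ker(A − (-3)·I) = n − 2 = 2

Summary:
  λ = -3: algebraic multiplicity = 4, geometric multiplicity = 2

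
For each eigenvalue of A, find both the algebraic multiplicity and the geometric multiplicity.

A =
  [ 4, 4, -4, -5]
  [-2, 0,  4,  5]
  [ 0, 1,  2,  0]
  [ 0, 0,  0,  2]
λ = 2: alg = 4, geom = 2

Step 1 — factor the characteristic polynomial to read off the algebraic multiplicities:
  χ_A(x) = (x - 2)^4

Step 2 — compute geometric multiplicities via the rank-nullity identity g(λ) = n − rank(A − λI):
  rank(A − (2)·I) = 2, so dim ker(A − (2)·I) = n − 2 = 2

Summary:
  λ = 2: algebraic multiplicity = 4, geometric multiplicity = 2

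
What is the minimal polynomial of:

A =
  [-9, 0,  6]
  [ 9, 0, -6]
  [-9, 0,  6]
x^2 + 3*x

The characteristic polynomial is χ_A(x) = x^2*(x + 3), so the eigenvalues are known. The minimal polynomial is
  m_A(x) = Π_λ (x − λ)^{k_λ}
where k_λ is the size of the *largest* Jordan block for λ (equivalently, the smallest k with (A − λI)^k v = 0 for every generalised eigenvector v of λ).

  λ = -3: largest Jordan block has size 1, contributing (x + 3)
  λ = 0: largest Jordan block has size 1, contributing (x − 0)

So m_A(x) = x*(x + 3) = x^2 + 3*x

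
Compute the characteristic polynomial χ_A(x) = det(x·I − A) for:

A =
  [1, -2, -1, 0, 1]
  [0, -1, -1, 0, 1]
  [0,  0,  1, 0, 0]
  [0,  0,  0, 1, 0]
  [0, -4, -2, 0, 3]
x^5 - 5*x^4 + 10*x^3 - 10*x^2 + 5*x - 1

Expanding det(x·I − A) (e.g. by cofactor expansion or by noting that A is similar to its Jordan form J, which has the same characteristic polynomial as A) gives
  χ_A(x) = x^5 - 5*x^4 + 10*x^3 - 10*x^2 + 5*x - 1
which factors as (x - 1)^5. The eigenvalues (with algebraic multiplicities) are λ = 1 with multiplicity 5.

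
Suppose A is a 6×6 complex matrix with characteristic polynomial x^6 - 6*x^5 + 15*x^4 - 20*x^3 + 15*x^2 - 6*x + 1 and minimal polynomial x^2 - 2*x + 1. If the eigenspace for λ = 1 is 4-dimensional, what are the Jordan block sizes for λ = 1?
Block sizes for λ = 1: [2, 2, 1, 1]

Step 1 — from the characteristic polynomial, algebraic multiplicity of λ = 1 is 6. From dim ker(A − (1)·I) = 4, there are exactly 4 Jordan blocks for λ = 1.
Step 2 — from the minimal polynomial, the factor (x − 1)^2 tells us the largest block for λ = 1 has size 2.
Step 3 — with total size 6, 4 blocks, and largest block 2, the block sizes (in nonincreasing order) are [2, 2, 1, 1].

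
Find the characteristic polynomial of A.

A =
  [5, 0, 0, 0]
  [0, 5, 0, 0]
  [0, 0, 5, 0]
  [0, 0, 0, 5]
x^4 - 20*x^3 + 150*x^2 - 500*x + 625

Expanding det(x·I − A) (e.g. by cofactor expansion or by noting that A is similar to its Jordan form J, which has the same characteristic polynomial as A) gives
  χ_A(x) = x^4 - 20*x^3 + 150*x^2 - 500*x + 625
which factors as (x - 5)^4. The eigenvalues (with algebraic multiplicities) are λ = 5 with multiplicity 4.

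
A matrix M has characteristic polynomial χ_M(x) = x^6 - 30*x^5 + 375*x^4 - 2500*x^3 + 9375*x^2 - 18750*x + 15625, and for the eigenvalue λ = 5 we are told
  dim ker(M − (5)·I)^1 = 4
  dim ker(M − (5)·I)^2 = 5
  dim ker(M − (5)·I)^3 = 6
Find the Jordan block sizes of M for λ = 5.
Block sizes for λ = 5: [3, 1, 1, 1]

From the dimensions of kernels of powers, the number of Jordan blocks of size at least j is d_j − d_{j−1} where d_j = dim ker(N^j) (with d_0 = 0). Computing the differences gives [4, 1, 1].
The number of blocks of size exactly k is (#blocks of size ≥ k) − (#blocks of size ≥ k + 1), so the partition is: 3 block(s) of size 1, 1 block(s) of size 3.
In nonincreasing order the block sizes are [3, 1, 1, 1].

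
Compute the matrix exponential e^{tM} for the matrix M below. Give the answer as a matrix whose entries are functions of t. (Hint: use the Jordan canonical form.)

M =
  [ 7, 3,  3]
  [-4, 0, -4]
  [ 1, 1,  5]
e^{tM} =
  [3*t*exp(4*t) + exp(4*t), 3*t*exp(4*t), 3*t*exp(4*t)]
  [-4*t*exp(4*t), -4*t*exp(4*t) + exp(4*t), -4*t*exp(4*t)]
  [t*exp(4*t), t*exp(4*t), t*exp(4*t) + exp(4*t)]

Strategy: write M = P · J · P⁻¹ where J is a Jordan canonical form, so e^{tM} = P · e^{tJ} · P⁻¹, and e^{tJ} can be computed block-by-block.

M has Jordan form
J =
  [4, 1, 0]
  [0, 4, 0]
  [0, 0, 4]
(up to reordering of blocks).

Per-block formulas:
  For a 2×2 Jordan block J_2(4): exp(t · J_2(4)) = e^(4t)·(I + t·N), where N is the 2×2 nilpotent shift.
  For a 1×1 block at λ = 4: exp(t · [4]) = [e^(4t)].

After assembling e^{tJ} and conjugating by P, we get:

e^{tM} =
  [3*t*exp(4*t) + exp(4*t), 3*t*exp(4*t), 3*t*exp(4*t)]
  [-4*t*exp(4*t), -4*t*exp(4*t) + exp(4*t), -4*t*exp(4*t)]
  [t*exp(4*t), t*exp(4*t), t*exp(4*t) + exp(4*t)]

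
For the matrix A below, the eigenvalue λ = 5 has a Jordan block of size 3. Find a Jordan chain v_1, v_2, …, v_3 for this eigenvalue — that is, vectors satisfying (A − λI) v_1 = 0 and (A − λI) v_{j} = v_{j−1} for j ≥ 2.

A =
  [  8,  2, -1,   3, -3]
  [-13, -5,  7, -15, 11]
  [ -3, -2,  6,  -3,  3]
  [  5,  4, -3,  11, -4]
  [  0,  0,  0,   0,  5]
A Jordan chain for λ = 5 of length 3:
v_1 = (1, -5, -1, 2, 0)ᵀ
v_2 = (3, -13, -3, 5, 0)ᵀ
v_3 = (1, 0, 0, 0, 0)ᵀ

Let N = A − (5)·I. We want v_3 with N^3 v_3 = 0 but N^2 v_3 ≠ 0; then v_{j-1} := N · v_j for j = 3, …, 2.

Pick v_3 = (1, 0, 0, 0, 0)ᵀ.
Then v_2 = N · v_3 = (3, -13, -3, 5, 0)ᵀ.
Then v_1 = N · v_2 = (1, -5, -1, 2, 0)ᵀ.

Sanity check: (A − (5)·I) v_1 = (0, 0, 0, 0, 0)ᵀ = 0. ✓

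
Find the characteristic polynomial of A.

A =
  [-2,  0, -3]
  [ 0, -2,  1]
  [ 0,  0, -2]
x^3 + 6*x^2 + 12*x + 8

Expanding det(x·I − A) (e.g. by cofactor expansion or by noting that A is similar to its Jordan form J, which has the same characteristic polynomial as A) gives
  χ_A(x) = x^3 + 6*x^2 + 12*x + 8
which factors as (x + 2)^3. The eigenvalues (with algebraic multiplicities) are λ = -2 with multiplicity 3.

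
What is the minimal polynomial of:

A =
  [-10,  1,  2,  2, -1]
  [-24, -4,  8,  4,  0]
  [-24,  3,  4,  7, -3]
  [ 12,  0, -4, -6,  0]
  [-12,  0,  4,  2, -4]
x^2 + 8*x + 16

The characteristic polynomial is χ_A(x) = (x + 4)^5, so the eigenvalues are known. The minimal polynomial is
  m_A(x) = Π_λ (x − λ)^{k_λ}
where k_λ is the size of the *largest* Jordan block for λ (equivalently, the smallest k with (A − λI)^k v = 0 for every generalised eigenvector v of λ).

  λ = -4: largest Jordan block has size 2, contributing (x + 4)^2

So m_A(x) = (x + 4)^2 = x^2 + 8*x + 16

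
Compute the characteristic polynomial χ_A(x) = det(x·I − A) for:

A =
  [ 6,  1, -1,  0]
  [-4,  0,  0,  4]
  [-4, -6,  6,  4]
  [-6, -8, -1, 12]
x^4 - 24*x^3 + 216*x^2 - 864*x + 1296

Expanding det(x·I − A) (e.g. by cofactor expansion or by noting that A is similar to its Jordan form J, which has the same characteristic polynomial as A) gives
  χ_A(x) = x^4 - 24*x^3 + 216*x^2 - 864*x + 1296
which factors as (x - 6)^4. The eigenvalues (with algebraic multiplicities) are λ = 6 with multiplicity 4.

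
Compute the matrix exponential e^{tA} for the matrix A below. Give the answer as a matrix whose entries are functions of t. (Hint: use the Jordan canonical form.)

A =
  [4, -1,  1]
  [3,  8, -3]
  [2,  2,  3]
e^{tA} =
  [-t*exp(5*t) + exp(5*t), -t*exp(5*t), t*exp(5*t)]
  [3*t*exp(5*t), 3*t*exp(5*t) + exp(5*t), -3*t*exp(5*t)]
  [2*t*exp(5*t), 2*t*exp(5*t), -2*t*exp(5*t) + exp(5*t)]

Strategy: write A = P · J · P⁻¹ where J is a Jordan canonical form, so e^{tA} = P · e^{tJ} · P⁻¹, and e^{tJ} can be computed block-by-block.

A has Jordan form
J =
  [5, 1, 0]
  [0, 5, 0]
  [0, 0, 5]
(up to reordering of blocks).

Per-block formulas:
  For a 2×2 Jordan block J_2(5): exp(t · J_2(5)) = e^(5t)·(I + t·N), where N is the 2×2 nilpotent shift.
  For a 1×1 block at λ = 5: exp(t · [5]) = [e^(5t)].

After assembling e^{tJ} and conjugating by P, we get:

e^{tA} =
  [-t*exp(5*t) + exp(5*t), -t*exp(5*t), t*exp(5*t)]
  [3*t*exp(5*t), 3*t*exp(5*t) + exp(5*t), -3*t*exp(5*t)]
  [2*t*exp(5*t), 2*t*exp(5*t), -2*t*exp(5*t) + exp(5*t)]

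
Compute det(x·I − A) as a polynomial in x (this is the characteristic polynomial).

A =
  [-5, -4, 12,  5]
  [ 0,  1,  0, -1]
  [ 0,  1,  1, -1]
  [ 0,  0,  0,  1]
x^4 + 2*x^3 - 12*x^2 + 14*x - 5

Expanding det(x·I − A) (e.g. by cofactor expansion or by noting that A is similar to its Jordan form J, which has the same characteristic polynomial as A) gives
  χ_A(x) = x^4 + 2*x^3 - 12*x^2 + 14*x - 5
which factors as (x - 1)^3*(x + 5). The eigenvalues (with algebraic multiplicities) are λ = -5 with multiplicity 1, λ = 1 with multiplicity 3.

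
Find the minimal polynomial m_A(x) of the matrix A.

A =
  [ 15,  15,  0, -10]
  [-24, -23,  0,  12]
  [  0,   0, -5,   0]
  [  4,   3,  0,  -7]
x^2 + 10*x + 25

The characteristic polynomial is χ_A(x) = (x + 5)^4, so the eigenvalues are known. The minimal polynomial is
  m_A(x) = Π_λ (x − λ)^{k_λ}
where k_λ is the size of the *largest* Jordan block for λ (equivalently, the smallest k with (A − λI)^k v = 0 for every generalised eigenvector v of λ).

  λ = -5: largest Jordan block has size 2, contributing (x + 5)^2

So m_A(x) = (x + 5)^2 = x^2 + 10*x + 25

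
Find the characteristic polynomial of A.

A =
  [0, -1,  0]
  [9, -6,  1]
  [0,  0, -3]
x^3 + 9*x^2 + 27*x + 27

Expanding det(x·I − A) (e.g. by cofactor expansion or by noting that A is similar to its Jordan form J, which has the same characteristic polynomial as A) gives
  χ_A(x) = x^3 + 9*x^2 + 27*x + 27
which factors as (x + 3)^3. The eigenvalues (with algebraic multiplicities) are λ = -3 with multiplicity 3.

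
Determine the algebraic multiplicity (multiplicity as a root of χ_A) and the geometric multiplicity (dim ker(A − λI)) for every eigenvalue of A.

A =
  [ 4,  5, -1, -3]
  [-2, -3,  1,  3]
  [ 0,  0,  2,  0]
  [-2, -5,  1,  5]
λ = 2: alg = 4, geom = 3

Step 1 — factor the characteristic polynomial to read off the algebraic multiplicities:
  χ_A(x) = (x - 2)^4

Step 2 — compute geometric multiplicities via the rank-nullity identity g(λ) = n − rank(A − λI):
  rank(A − (2)·I) = 1, so dim ker(A − (2)·I) = n − 1 = 3

Summary:
  λ = 2: algebraic multiplicity = 4, geometric multiplicity = 3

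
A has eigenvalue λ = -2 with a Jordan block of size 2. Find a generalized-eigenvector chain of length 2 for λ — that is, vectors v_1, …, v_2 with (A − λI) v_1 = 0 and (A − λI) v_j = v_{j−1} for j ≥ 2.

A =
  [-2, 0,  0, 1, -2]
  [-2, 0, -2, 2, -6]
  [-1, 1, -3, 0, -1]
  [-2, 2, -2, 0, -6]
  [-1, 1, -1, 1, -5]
A Jordan chain for λ = -2 of length 2:
v_1 = (0, -2, -1, -2, -1)ᵀ
v_2 = (1, 0, 0, 0, 0)ᵀ

Let N = A − (-2)·I. We want v_2 with N^2 v_2 = 0 but N^1 v_2 ≠ 0; then v_{j-1} := N · v_j for j = 2, …, 2.

Pick v_2 = (1, 0, 0, 0, 0)ᵀ.
Then v_1 = N · v_2 = (0, -2, -1, -2, -1)ᵀ.

Sanity check: (A − (-2)·I) v_1 = (0, 0, 0, 0, 0)ᵀ = 0. ✓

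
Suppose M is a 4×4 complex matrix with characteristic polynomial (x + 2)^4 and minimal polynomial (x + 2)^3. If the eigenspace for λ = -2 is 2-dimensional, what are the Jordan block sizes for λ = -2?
Block sizes for λ = -2: [3, 1]

Step 1 — from the characteristic polynomial, algebraic multiplicity of λ = -2 is 4. From dim ker(M − (-2)·I) = 2, there are exactly 2 Jordan blocks for λ = -2.
Step 2 — from the minimal polynomial, the factor (x + 2)^3 tells us the largest block for λ = -2 has size 3.
Step 3 — with total size 4, 2 blocks, and largest block 3, the block sizes (in nonincreasing order) are [3, 1].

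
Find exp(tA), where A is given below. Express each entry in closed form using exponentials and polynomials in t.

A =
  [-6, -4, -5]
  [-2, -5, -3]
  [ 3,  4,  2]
e^{tA} =
  [t^2*exp(-3*t) - 3*t*exp(-3*t) + exp(-3*t), -4*t*exp(-3*t), t^2*exp(-3*t) - 5*t*exp(-3*t)]
  [t^2*exp(-3*t)/2 - 2*t*exp(-3*t), -2*t*exp(-3*t) + exp(-3*t), t^2*exp(-3*t)/2 - 3*t*exp(-3*t)]
  [-t^2*exp(-3*t) + 3*t*exp(-3*t), 4*t*exp(-3*t), -t^2*exp(-3*t) + 5*t*exp(-3*t) + exp(-3*t)]

Strategy: write A = P · J · P⁻¹ where J is a Jordan canonical form, so e^{tA} = P · e^{tJ} · P⁻¹, and e^{tJ} can be computed block-by-block.

A has Jordan form
J =
  [-3,  1,  0]
  [ 0, -3,  1]
  [ 0,  0, -3]
(up to reordering of blocks).

Per-block formulas:
  For a 3×3 Jordan block J_3(-3): exp(t · J_3(-3)) = e^(-3t)·(I + t·N + (t^2/2)·N^2), where N is the 3×3 nilpotent shift.

After assembling e^{tJ} and conjugating by P, we get:

e^{tA} =
  [t^2*exp(-3*t) - 3*t*exp(-3*t) + exp(-3*t), -4*t*exp(-3*t), t^2*exp(-3*t) - 5*t*exp(-3*t)]
  [t^2*exp(-3*t)/2 - 2*t*exp(-3*t), -2*t*exp(-3*t) + exp(-3*t), t^2*exp(-3*t)/2 - 3*t*exp(-3*t)]
  [-t^2*exp(-3*t) + 3*t*exp(-3*t), 4*t*exp(-3*t), -t^2*exp(-3*t) + 5*t*exp(-3*t) + exp(-3*t)]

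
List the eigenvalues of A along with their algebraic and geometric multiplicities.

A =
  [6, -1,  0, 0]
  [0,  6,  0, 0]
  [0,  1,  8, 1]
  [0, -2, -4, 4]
λ = 6: alg = 4, geom = 2

Step 1 — factor the characteristic polynomial to read off the algebraic multiplicities:
  χ_A(x) = (x - 6)^4

Step 2 — compute geometric multiplicities via the rank-nullity identity g(λ) = n − rank(A − λI):
  rank(A − (6)·I) = 2, so dim ker(A − (6)·I) = n − 2 = 2

Summary:
  λ = 6: algebraic multiplicity = 4, geometric multiplicity = 2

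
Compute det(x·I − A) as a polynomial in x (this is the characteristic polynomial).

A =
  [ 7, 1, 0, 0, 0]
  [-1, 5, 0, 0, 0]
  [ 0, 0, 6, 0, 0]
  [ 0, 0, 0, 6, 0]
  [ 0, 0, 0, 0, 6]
x^5 - 30*x^4 + 360*x^3 - 2160*x^2 + 6480*x - 7776

Expanding det(x·I − A) (e.g. by cofactor expansion or by noting that A is similar to its Jordan form J, which has the same characteristic polynomial as A) gives
  χ_A(x) = x^5 - 30*x^4 + 360*x^3 - 2160*x^2 + 6480*x - 7776
which factors as (x - 6)^5. The eigenvalues (with algebraic multiplicities) are λ = 6 with multiplicity 5.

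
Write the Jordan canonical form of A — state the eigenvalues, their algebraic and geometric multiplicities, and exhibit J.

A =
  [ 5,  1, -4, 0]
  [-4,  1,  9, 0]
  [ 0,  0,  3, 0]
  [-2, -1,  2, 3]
J_3(3) ⊕ J_1(3)

The characteristic polynomial is
  det(x·I − A) = x^4 - 12*x^3 + 54*x^2 - 108*x + 81 = (x - 3)^4

Eigenvalues and multiplicities (the geometric multiplicity of λ is n − rank(A − λI), which equals the number of Jordan blocks for λ):
  λ = 3: algebraic multiplicity = 4, geometric multiplicity = 2

Determining the block sizes for each eigenvalue:
  λ = 3: with am = 4 and gm = 2, the partition is not yet determined (e.g. several partitions of 4 into 2 parts exist). Let N = A − (3)·I. Computing rank(N^1) = 2, rank(N^2) = 1, rank(N^3) = 0; the number of blocks of size ≥ j is rank(N^{j−1}) − rank(N^j), giving [2, 1, 1]. So we have 1 block(s) of size 3, 1 block(s) of size 1 → block sizes [3, 1]

Assembling the blocks gives a Jordan form
J =
  [3, 1, 0, 0]
  [0, 3, 1, 0]
  [0, 0, 3, 0]
  [0, 0, 0, 3]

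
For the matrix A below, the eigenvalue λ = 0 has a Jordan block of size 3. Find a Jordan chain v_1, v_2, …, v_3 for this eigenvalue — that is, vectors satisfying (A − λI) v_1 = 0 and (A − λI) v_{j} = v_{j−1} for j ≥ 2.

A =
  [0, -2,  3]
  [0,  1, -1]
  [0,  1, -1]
A Jordan chain for λ = 0 of length 3:
v_1 = (1, 0, 0)ᵀ
v_2 = (-2, 1, 1)ᵀ
v_3 = (0, 1, 0)ᵀ

Let N = A − (0)·I. We want v_3 with N^3 v_3 = 0 but N^2 v_3 ≠ 0; then v_{j-1} := N · v_j for j = 3, …, 2.

Pick v_3 = (0, 1, 0)ᵀ.
Then v_2 = N · v_3 = (-2, 1, 1)ᵀ.
Then v_1 = N · v_2 = (1, 0, 0)ᵀ.

Sanity check: (A − (0)·I) v_1 = (0, 0, 0)ᵀ = 0. ✓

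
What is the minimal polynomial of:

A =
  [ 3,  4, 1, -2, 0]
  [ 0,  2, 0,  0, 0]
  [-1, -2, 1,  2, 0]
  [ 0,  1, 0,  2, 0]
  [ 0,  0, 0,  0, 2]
x^2 - 4*x + 4

The characteristic polynomial is χ_A(x) = (x - 2)^5, so the eigenvalues are known. The minimal polynomial is
  m_A(x) = Π_λ (x − λ)^{k_λ}
where k_λ is the size of the *largest* Jordan block for λ (equivalently, the smallest k with (A − λI)^k v = 0 for every generalised eigenvector v of λ).

  λ = 2: largest Jordan block has size 2, contributing (x − 2)^2

So m_A(x) = (x - 2)^2 = x^2 - 4*x + 4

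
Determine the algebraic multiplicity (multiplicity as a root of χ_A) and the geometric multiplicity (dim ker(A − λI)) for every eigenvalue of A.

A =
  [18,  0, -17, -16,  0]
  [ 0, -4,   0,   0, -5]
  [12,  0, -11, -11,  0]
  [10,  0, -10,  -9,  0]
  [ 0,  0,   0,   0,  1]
λ = -4: alg = 2, geom = 2; λ = 1: alg = 3, geom = 2

Step 1 — factor the characteristic polynomial to read off the algebraic multiplicities:
  χ_A(x) = (x - 1)^3*(x + 4)^2

Step 2 — compute geometric multiplicities via the rank-nullity identity g(λ) = n − rank(A − λI):
  rank(A − (-4)·I) = 3, so dim ker(A − (-4)·I) = n − 3 = 2
  rank(A − (1)·I) = 3, so dim ker(A − (1)·I) = n − 3 = 2

Summary:
  λ = -4: algebraic multiplicity = 2, geometric multiplicity = 2
  λ = 1: algebraic multiplicity = 3, geometric multiplicity = 2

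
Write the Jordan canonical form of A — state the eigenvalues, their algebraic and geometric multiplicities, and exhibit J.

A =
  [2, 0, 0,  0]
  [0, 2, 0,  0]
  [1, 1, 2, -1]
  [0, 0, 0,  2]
J_2(2) ⊕ J_1(2) ⊕ J_1(2)

The characteristic polynomial is
  det(x·I − A) = x^4 - 8*x^3 + 24*x^2 - 32*x + 16 = (x - 2)^4

Eigenvalues and multiplicities (the geometric multiplicity of λ is n − rank(A − λI), which equals the number of Jordan blocks for λ):
  λ = 2: algebraic multiplicity = 4, geometric multiplicity = 3

Determining the block sizes for each eigenvalue:
  λ = 2: 3 blocks summing to 4 forces exactly one block of size 2 and the rest size 1 → block sizes [2, 1, 1]

Assembling the blocks gives a Jordan form
J =
  [2, 1, 0, 0]
  [0, 2, 0, 0]
  [0, 0, 2, 0]
  [0, 0, 0, 2]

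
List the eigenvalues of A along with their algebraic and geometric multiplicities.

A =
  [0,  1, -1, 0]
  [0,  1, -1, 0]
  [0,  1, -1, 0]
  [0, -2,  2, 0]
λ = 0: alg = 4, geom = 3

Step 1 — factor the characteristic polynomial to read off the algebraic multiplicities:
  χ_A(x) = x^4

Step 2 — compute geometric multiplicities via the rank-nullity identity g(λ) = n − rank(A − λI):
  rank(A − (0)·I) = 1, so dim ker(A − (0)·I) = n − 1 = 3

Summary:
  λ = 0: algebraic multiplicity = 4, geometric multiplicity = 3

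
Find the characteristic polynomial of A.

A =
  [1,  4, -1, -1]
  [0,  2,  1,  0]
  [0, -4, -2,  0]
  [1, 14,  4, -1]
x^4

Expanding det(x·I − A) (e.g. by cofactor expansion or by noting that A is similar to its Jordan form J, which has the same characteristic polynomial as A) gives
  χ_A(x) = x^4
which factors as x^4. The eigenvalues (with algebraic multiplicities) are λ = 0 with multiplicity 4.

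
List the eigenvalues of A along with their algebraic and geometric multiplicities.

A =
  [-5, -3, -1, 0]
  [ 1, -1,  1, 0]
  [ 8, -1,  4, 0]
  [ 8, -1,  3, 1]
λ = -4: alg = 1, geom = 1; λ = 1: alg = 3, geom = 2

Step 1 — factor the characteristic polynomial to read off the algebraic multiplicities:
  χ_A(x) = (x - 1)^3*(x + 4)

Step 2 — compute geometric multiplicities via the rank-nullity identity g(λ) = n − rank(A − λI):
  rank(A − (-4)·I) = 3, so dim ker(A − (-4)·I) = n − 3 = 1
  rank(A − (1)·I) = 2, so dim ker(A − (1)·I) = n − 2 = 2

Summary:
  λ = -4: algebraic multiplicity = 1, geometric multiplicity = 1
  λ = 1: algebraic multiplicity = 3, geometric multiplicity = 2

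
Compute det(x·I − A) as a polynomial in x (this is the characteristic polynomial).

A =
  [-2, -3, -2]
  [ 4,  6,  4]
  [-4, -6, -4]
x^3

Expanding det(x·I − A) (e.g. by cofactor expansion or by noting that A is similar to its Jordan form J, which has the same characteristic polynomial as A) gives
  χ_A(x) = x^3
which factors as x^3. The eigenvalues (with algebraic multiplicities) are λ = 0 with multiplicity 3.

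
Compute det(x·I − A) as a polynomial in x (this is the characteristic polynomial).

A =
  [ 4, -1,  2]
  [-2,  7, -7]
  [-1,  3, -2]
x^3 - 9*x^2 + 27*x - 27

Expanding det(x·I − A) (e.g. by cofactor expansion or by noting that A is similar to its Jordan form J, which has the same characteristic polynomial as A) gives
  χ_A(x) = x^3 - 9*x^2 + 27*x - 27
which factors as (x - 3)^3. The eigenvalues (with algebraic multiplicities) are λ = 3 with multiplicity 3.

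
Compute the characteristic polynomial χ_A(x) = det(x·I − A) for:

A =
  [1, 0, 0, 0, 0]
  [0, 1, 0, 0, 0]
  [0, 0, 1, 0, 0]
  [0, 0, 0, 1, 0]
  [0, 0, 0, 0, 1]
x^5 - 5*x^4 + 10*x^3 - 10*x^2 + 5*x - 1

Expanding det(x·I − A) (e.g. by cofactor expansion or by noting that A is similar to its Jordan form J, which has the same characteristic polynomial as A) gives
  χ_A(x) = x^5 - 5*x^4 + 10*x^3 - 10*x^2 + 5*x - 1
which factors as (x - 1)^5. The eigenvalues (with algebraic multiplicities) are λ = 1 with multiplicity 5.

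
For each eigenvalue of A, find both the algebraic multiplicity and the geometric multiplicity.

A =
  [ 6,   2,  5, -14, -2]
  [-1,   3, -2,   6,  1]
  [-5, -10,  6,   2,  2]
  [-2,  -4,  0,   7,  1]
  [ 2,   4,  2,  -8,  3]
λ = 5: alg = 5, geom = 2

Step 1 — factor the characteristic polynomial to read off the algebraic multiplicities:
  χ_A(x) = (x - 5)^5

Step 2 — compute geometric multiplicities via the rank-nullity identity g(λ) = n − rank(A − λI):
  rank(A − (5)·I) = 3, so dim ker(A − (5)·I) = n − 3 = 2

Summary:
  λ = 5: algebraic multiplicity = 5, geometric multiplicity = 2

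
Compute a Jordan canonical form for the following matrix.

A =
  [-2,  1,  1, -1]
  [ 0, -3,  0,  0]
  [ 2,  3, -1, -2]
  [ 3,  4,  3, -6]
J_2(-3) ⊕ J_2(-3)

The characteristic polynomial is
  det(x·I − A) = x^4 + 12*x^3 + 54*x^2 + 108*x + 81 = (x + 3)^4

Eigenvalues and multiplicities (the geometric multiplicity of λ is n − rank(A − λI), which equals the number of Jordan blocks for λ):
  λ = -3: algebraic multiplicity = 4, geometric multiplicity = 2

Determining the block sizes for each eigenvalue:
  λ = -3: with am = 4 and gm = 2, the partition is not yet determined (e.g. several partitions of 4 into 2 parts exist). Let N = A − (-3)·I. Computing rank(N^1) = 2, rank(N^2) = 0; the number of blocks of size ≥ j is rank(N^{j−1}) − rank(N^j), giving [2, 2]. So we have 2 block(s) of size 2 → block sizes [2, 2]

Assembling the blocks gives a Jordan form
J =
  [-3,  1,  0,  0]
  [ 0, -3,  0,  0]
  [ 0,  0, -3,  1]
  [ 0,  0,  0, -3]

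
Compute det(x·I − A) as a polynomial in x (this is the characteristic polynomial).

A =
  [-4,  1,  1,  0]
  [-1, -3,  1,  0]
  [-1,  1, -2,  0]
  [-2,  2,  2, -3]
x^4 + 12*x^3 + 54*x^2 + 108*x + 81

Expanding det(x·I − A) (e.g. by cofactor expansion or by noting that A is similar to its Jordan form J, which has the same characteristic polynomial as A) gives
  χ_A(x) = x^4 + 12*x^3 + 54*x^2 + 108*x + 81
which factors as (x + 3)^4. The eigenvalues (with algebraic multiplicities) are λ = -3 with multiplicity 4.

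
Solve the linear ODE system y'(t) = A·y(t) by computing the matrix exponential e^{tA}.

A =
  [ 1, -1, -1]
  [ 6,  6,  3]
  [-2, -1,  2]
e^{tA} =
  [-2*t*exp(3*t) + exp(3*t), -t*exp(3*t), -t*exp(3*t)]
  [6*t*exp(3*t), 3*t*exp(3*t) + exp(3*t), 3*t*exp(3*t)]
  [-2*t*exp(3*t), -t*exp(3*t), -t*exp(3*t) + exp(3*t)]

Strategy: write A = P · J · P⁻¹ where J is a Jordan canonical form, so e^{tA} = P · e^{tJ} · P⁻¹, and e^{tJ} can be computed block-by-block.

A has Jordan form
J =
  [3, 1, 0]
  [0, 3, 0]
  [0, 0, 3]
(up to reordering of blocks).

Per-block formulas:
  For a 2×2 Jordan block J_2(3): exp(t · J_2(3)) = e^(3t)·(I + t·N), where N is the 2×2 nilpotent shift.
  For a 1×1 block at λ = 3: exp(t · [3]) = [e^(3t)].

After assembling e^{tJ} and conjugating by P, we get:

e^{tA} =
  [-2*t*exp(3*t) + exp(3*t), -t*exp(3*t), -t*exp(3*t)]
  [6*t*exp(3*t), 3*t*exp(3*t) + exp(3*t), 3*t*exp(3*t)]
  [-2*t*exp(3*t), -t*exp(3*t), -t*exp(3*t) + exp(3*t)]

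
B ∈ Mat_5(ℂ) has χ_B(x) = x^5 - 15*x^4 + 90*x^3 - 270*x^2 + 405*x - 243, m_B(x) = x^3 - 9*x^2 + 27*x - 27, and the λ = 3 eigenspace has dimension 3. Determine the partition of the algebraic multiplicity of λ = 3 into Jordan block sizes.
Block sizes for λ = 3: [3, 1, 1]

Step 1 — from the characteristic polynomial, algebraic multiplicity of λ = 3 is 5. From dim ker(B − (3)·I) = 3, there are exactly 3 Jordan blocks for λ = 3.
Step 2 — from the minimal polynomial, the factor (x − 3)^3 tells us the largest block for λ = 3 has size 3.
Step 3 — with total size 5, 3 blocks, and largest block 3, the block sizes (in nonincreasing order) are [3, 1, 1].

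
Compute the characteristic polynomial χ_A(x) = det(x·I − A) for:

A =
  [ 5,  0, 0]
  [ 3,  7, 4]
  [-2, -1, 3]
x^3 - 15*x^2 + 75*x - 125

Expanding det(x·I − A) (e.g. by cofactor expansion or by noting that A is similar to its Jordan form J, which has the same characteristic polynomial as A) gives
  χ_A(x) = x^3 - 15*x^2 + 75*x - 125
which factors as (x - 5)^3. The eigenvalues (with algebraic multiplicities) are λ = 5 with multiplicity 3.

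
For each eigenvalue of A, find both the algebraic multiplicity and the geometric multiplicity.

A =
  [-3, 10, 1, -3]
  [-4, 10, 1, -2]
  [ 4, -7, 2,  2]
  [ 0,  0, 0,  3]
λ = 3: alg = 4, geom = 2

Step 1 — factor the characteristic polynomial to read off the algebraic multiplicities:
  χ_A(x) = (x - 3)^4

Step 2 — compute geometric multiplicities via the rank-nullity identity g(λ) = n − rank(A − λI):
  rank(A − (3)·I) = 2, so dim ker(A − (3)·I) = n − 2 = 2

Summary:
  λ = 3: algebraic multiplicity = 4, geometric multiplicity = 2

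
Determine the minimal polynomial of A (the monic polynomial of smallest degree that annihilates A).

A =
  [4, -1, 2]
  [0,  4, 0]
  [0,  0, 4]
x^2 - 8*x + 16

The characteristic polynomial is χ_A(x) = (x - 4)^3, so the eigenvalues are known. The minimal polynomial is
  m_A(x) = Π_λ (x − λ)^{k_λ}
where k_λ is the size of the *largest* Jordan block for λ (equivalently, the smallest k with (A − λI)^k v = 0 for every generalised eigenvector v of λ).

  λ = 4: largest Jordan block has size 2, contributing (x − 4)^2

So m_A(x) = (x - 4)^2 = x^2 - 8*x + 16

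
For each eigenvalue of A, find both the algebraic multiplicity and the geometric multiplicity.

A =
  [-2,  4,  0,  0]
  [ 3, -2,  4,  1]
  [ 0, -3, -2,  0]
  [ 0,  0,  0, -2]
λ = -2: alg = 4, geom = 2

Step 1 — factor the characteristic polynomial to read off the algebraic multiplicities:
  χ_A(x) = (x + 2)^4

Step 2 — compute geometric multiplicities via the rank-nullity identity g(λ) = n − rank(A − λI):
  rank(A − (-2)·I) = 2, so dim ker(A − (-2)·I) = n − 2 = 2

Summary:
  λ = -2: algebraic multiplicity = 4, geometric multiplicity = 2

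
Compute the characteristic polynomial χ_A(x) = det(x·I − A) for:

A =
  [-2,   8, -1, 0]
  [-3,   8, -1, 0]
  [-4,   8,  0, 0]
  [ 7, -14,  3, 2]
x^4 - 8*x^3 + 24*x^2 - 32*x + 16

Expanding det(x·I − A) (e.g. by cofactor expansion or by noting that A is similar to its Jordan form J, which has the same characteristic polynomial as A) gives
  χ_A(x) = x^4 - 8*x^3 + 24*x^2 - 32*x + 16
which factors as (x - 2)^4. The eigenvalues (with algebraic multiplicities) are λ = 2 with multiplicity 4.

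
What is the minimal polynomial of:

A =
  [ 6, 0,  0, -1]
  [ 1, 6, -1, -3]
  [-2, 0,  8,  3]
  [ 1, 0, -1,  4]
x^3 - 18*x^2 + 108*x - 216

The characteristic polynomial is χ_A(x) = (x - 6)^4, so the eigenvalues are known. The minimal polynomial is
  m_A(x) = Π_λ (x − λ)^{k_λ}
where k_λ is the size of the *largest* Jordan block for λ (equivalently, the smallest k with (A − λI)^k v = 0 for every generalised eigenvector v of λ).

  λ = 6: largest Jordan block has size 3, contributing (x − 6)^3

So m_A(x) = (x - 6)^3 = x^3 - 18*x^2 + 108*x - 216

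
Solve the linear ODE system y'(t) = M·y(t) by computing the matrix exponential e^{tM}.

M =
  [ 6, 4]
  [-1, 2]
e^{tM} =
  [2*t*exp(4*t) + exp(4*t), 4*t*exp(4*t)]
  [-t*exp(4*t), -2*t*exp(4*t) + exp(4*t)]

Strategy: write M = P · J · P⁻¹ where J is a Jordan canonical form, so e^{tM} = P · e^{tJ} · P⁻¹, and e^{tJ} can be computed block-by-block.

M has Jordan form
J =
  [4, 1]
  [0, 4]
(up to reordering of blocks).

Per-block formulas:
  For a 2×2 Jordan block J_2(4): exp(t · J_2(4)) = e^(4t)·(I + t·N), where N is the 2×2 nilpotent shift.

After assembling e^{tJ} and conjugating by P, we get:

e^{tM} =
  [2*t*exp(4*t) + exp(4*t), 4*t*exp(4*t)]
  [-t*exp(4*t), -2*t*exp(4*t) + exp(4*t)]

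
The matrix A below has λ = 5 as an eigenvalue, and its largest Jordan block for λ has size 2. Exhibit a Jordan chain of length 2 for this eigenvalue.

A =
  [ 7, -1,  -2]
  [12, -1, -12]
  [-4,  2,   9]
A Jordan chain for λ = 5 of length 2:
v_1 = (2, 12, -4)ᵀ
v_2 = (1, 0, 0)ᵀ

Let N = A − (5)·I. We want v_2 with N^2 v_2 = 0 but N^1 v_2 ≠ 0; then v_{j-1} := N · v_j for j = 2, …, 2.

Pick v_2 = (1, 0, 0)ᵀ.
Then v_1 = N · v_2 = (2, 12, -4)ᵀ.

Sanity check: (A − (5)·I) v_1 = (0, 0, 0)ᵀ = 0. ✓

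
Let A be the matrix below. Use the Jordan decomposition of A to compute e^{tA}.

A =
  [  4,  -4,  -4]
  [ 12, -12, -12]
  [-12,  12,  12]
e^{tA} =
  [exp(4*t), 1 - exp(4*t), 1 - exp(4*t)]
  [3*exp(4*t) - 3, 4 - 3*exp(4*t), 3 - 3*exp(4*t)]
  [3 - 3*exp(4*t), 3*exp(4*t) - 3, 3*exp(4*t) - 2]

Strategy: write A = P · J · P⁻¹ where J is a Jordan canonical form, so e^{tA} = P · e^{tJ} · P⁻¹, and e^{tJ} can be computed block-by-block.

A has Jordan form
J =
  [0, 0, 0]
  [0, 0, 0]
  [0, 0, 4]
(up to reordering of blocks).

Per-block formulas:
  For a 1×1 block at λ = 0: exp(t · [0]) = [e^(0t)].
  For a 1×1 block at λ = 4: exp(t · [4]) = [e^(4t)].

After assembling e^{tJ} and conjugating by P, we get:

e^{tA} =
  [exp(4*t), 1 - exp(4*t), 1 - exp(4*t)]
  [3*exp(4*t) - 3, 4 - 3*exp(4*t), 3 - 3*exp(4*t)]
  [3 - 3*exp(4*t), 3*exp(4*t) - 3, 3*exp(4*t) - 2]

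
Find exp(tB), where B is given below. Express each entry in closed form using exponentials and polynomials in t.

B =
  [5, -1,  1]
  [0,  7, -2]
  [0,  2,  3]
e^{tB} =
  [exp(5*t), -t*exp(5*t), t*exp(5*t)]
  [0, 2*t*exp(5*t) + exp(5*t), -2*t*exp(5*t)]
  [0, 2*t*exp(5*t), -2*t*exp(5*t) + exp(5*t)]

Strategy: write B = P · J · P⁻¹ where J is a Jordan canonical form, so e^{tB} = P · e^{tJ} · P⁻¹, and e^{tJ} can be computed block-by-block.

B has Jordan form
J =
  [5, 1, 0]
  [0, 5, 0]
  [0, 0, 5]
(up to reordering of blocks).

Per-block formulas:
  For a 1×1 block at λ = 5: exp(t · [5]) = [e^(5t)].
  For a 2×2 Jordan block J_2(5): exp(t · J_2(5)) = e^(5t)·(I + t·N), where N is the 2×2 nilpotent shift.

After assembling e^{tJ} and conjugating by P, we get:

e^{tB} =
  [exp(5*t), -t*exp(5*t), t*exp(5*t)]
  [0, 2*t*exp(5*t) + exp(5*t), -2*t*exp(5*t)]
  [0, 2*t*exp(5*t), -2*t*exp(5*t) + exp(5*t)]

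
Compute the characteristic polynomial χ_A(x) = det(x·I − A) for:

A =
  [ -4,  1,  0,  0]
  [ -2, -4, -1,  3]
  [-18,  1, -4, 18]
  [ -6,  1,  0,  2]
x^4 + 10*x^3 + 24*x^2 - 32*x - 128

Expanding det(x·I − A) (e.g. by cofactor expansion or by noting that A is similar to its Jordan form J, which has the same characteristic polynomial as A) gives
  χ_A(x) = x^4 + 10*x^3 + 24*x^2 - 32*x - 128
which factors as (x - 2)*(x + 4)^3. The eigenvalues (with algebraic multiplicities) are λ = -4 with multiplicity 3, λ = 2 with multiplicity 1.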